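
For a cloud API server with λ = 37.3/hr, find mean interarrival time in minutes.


Mean interarrival time = 1/λ = 1/37.3 hour = 0.02681 hour
In minutes: 0.02681 × 60 = 1.6086 min

Final: 1.6086 min


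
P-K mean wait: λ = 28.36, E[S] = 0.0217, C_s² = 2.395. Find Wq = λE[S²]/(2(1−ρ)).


ρ = λ·E[S] = 28.36·0.0217 = 0.6154
E[S²] = E[S]²(1+C_s²) = 0.0217²·(1+2.395) = 0.001599
Wq = λ·E[S²]/(2(1−ρ)) = 28.36·0.001599/(2·0.3846) = 0.05894 hr

Final: 0.05894 hr


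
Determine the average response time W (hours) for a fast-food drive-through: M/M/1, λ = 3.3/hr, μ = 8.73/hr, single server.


W = 1/(μ−λ) = 1/(8.73 − 3.3) = 1/5.43 = 0.1842 hr

Final: 0.1842 hr


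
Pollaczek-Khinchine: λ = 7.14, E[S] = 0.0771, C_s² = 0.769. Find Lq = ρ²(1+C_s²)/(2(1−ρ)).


ρ = λ·E[S] = 7.14·0.0771 = 0.5505
Lq = ρ²(1+C_s²)/(2(1−ρ)) = 0.3030·(1+0.769)/(2·0.4495)
= 0.3030·1.7690/0.8990 = 0.59630

Final: 0.59630


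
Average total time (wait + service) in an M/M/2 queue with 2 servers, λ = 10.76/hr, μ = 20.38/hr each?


a = 0.5280; ρ = 0.2640; P₀ = 0.582298
Lq = P₀·a^c·ρ/(c!(1−ρ)²) = 0.03955
Wq = Lq/λ = 0.03955/10.76 = 0.003676 hr
W = Wq + 1/μ = 0.003676 + 0.04907 = 0.05274 hr

Final: 0.05274 hr


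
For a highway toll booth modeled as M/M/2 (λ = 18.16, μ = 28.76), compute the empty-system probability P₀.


a = λ/μ = 18.16/28.76 = 0.6314; ρ = a/c = 0.3157
Σ_{k=0}^{1} a^k/k! (terms k=0..1) = 1.00000 + 0.63143 = 1.63143
Tail: a^2/(2!(1−ρ)) = 0.39871/(2·0.6843) = 0.29133
P₀ = 1/(1.63143 + 0.29133) = 1/1.92276 = 0.520085

Final: 0.520085


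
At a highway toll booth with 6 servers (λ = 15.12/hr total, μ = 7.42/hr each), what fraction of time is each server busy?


ρ = λ/(cμ) = 15.12/(6·7.42) = 15.12/44.52 = 0.3396

Final: 0.3396


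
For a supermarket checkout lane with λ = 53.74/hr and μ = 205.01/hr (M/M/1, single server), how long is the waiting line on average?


ρ = 53.74/205.01 = 0.2621
Lq = ρ²/(1−ρ) = 0.06871/0.7379 = 0.09313

Final: 0.09313


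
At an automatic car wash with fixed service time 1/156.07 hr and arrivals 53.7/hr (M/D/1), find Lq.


ρ = 53.7/156.07 = 0.3441
M/D/1: Lq = ρ²/(2(1−ρ)) = 0.1184/(2·0.6559) = 0.09025

Final: 0.09025


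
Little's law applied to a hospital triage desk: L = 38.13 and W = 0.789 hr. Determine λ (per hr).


λ = L/W = 38.13/0.789 = 48.3270 /hr

Final: 48.3270 /hr


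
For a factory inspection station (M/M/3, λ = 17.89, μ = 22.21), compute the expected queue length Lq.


a = λ/μ = 0.8055; ρ = a/3 = 0.2685
P₀ = 0.444647
Lq = P₀·a^c·ρ / (c!·(1−ρ)²) = 0.444647·0.52262·0.2685/(6·0.53510)
= 0.01943

Final: 0.01943


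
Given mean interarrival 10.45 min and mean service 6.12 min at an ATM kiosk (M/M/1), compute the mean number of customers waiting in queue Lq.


λ = 60/10.45 = 5.7416 /hr
μ = 60/6.12 = 9.8039 /hr
ρ = λ/μ = 5.7416/9.8039 = 0.5856
Lq = ρ²/(1−ρ) = 0.3430/0.4144 = 0.8277

Final: 0.8277


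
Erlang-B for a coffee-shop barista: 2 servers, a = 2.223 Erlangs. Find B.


B(c,a) = (a^c/c!) / Σ_{k=0}^{c} a^k/k!
a^2/2! = 2.470864
Σ terms (k=0..2): 1.00000 + 2.22300 + 2.47086 = 5.693865
B = 2.470864/5.693865 = 0.433952

Final: 0.433952


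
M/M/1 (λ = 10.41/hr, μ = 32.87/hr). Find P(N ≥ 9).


ρ = 10.41/32.87 = 0.3167
P(N ≥ n) = ρ^n = 0.3167^9 = 0.00003205

Final: 0.00003205


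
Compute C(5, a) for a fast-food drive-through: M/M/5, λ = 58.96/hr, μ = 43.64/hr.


a = λ/μ = 1.3511; ρ = a/5 = 0.2702
P₀ = 0.258733 (from M/M/c formula)
C(c,a) = [a^c/(c!(1−ρ))]·P₀ = [4.50157/(120·0.7298)]·0.258733
= 0.05140·0.258733 = 0.013300

Final: 0.013300


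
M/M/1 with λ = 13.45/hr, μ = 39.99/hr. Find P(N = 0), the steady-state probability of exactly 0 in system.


ρ = 13.45/39.99 = 0.3363
P_n = (1−ρ)·ρ^n = (1 − 0.3363)·0.3363^0 = 0.6637·1.000000 = 0.663666

Final: 0.663666


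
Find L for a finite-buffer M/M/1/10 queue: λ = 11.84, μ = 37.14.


ρ = 11.84/37.14 = 0.3188
L = ρ[1 − (K+1)ρ^K + Kρ^(K+1)] / [(1−ρ)(1−ρ^(K+1))]
Numerator: 0.3188·(1 − 11·0.00001084 + 10·0.000003456) = 0.318767
Denominator: (0.6812)·(0.999997) = 0.681204
L = 0.318767/0.681204 = 0.4679

Final: 0.4679


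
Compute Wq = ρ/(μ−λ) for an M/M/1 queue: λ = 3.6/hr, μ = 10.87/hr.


ρ = 3.6/10.87 = 0.3312
Wq = ρ/(μ−λ) = 0.3312/(10.87 − 3.6) = 0.3312/7.27 = 0.04556 hr

Final: 0.04556 hr


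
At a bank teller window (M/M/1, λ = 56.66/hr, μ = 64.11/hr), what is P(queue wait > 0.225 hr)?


ρ = 56.66/64.11 = 0.8838
P(Wq > t) = ρ·e^{−(μ−λ)t} = 0.8838·e^{−1.6763}
= 0.8838·0.187074 = 0.165335

Final: 0.165335


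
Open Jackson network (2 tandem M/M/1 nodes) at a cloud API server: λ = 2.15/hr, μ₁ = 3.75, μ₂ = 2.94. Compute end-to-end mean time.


Each node sees arrival rate λ = 2.15/hr (tandem ⇒ throughput preserved).
W₁ = 1/(μ₁−λ) = 1/(3.75−2.15) = 0.62500 hr
W₂ = 1/(μ₂−λ) = 1/(2.94−2.15) = 1.26582 hr
W_total = W₁ + W₂ = 0.62500 + 1.26582 = 1.89082 hr

Final: 1.89082 hr


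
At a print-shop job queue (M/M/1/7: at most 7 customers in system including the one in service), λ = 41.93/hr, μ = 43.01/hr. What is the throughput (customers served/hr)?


ρ = 0.9749; P_K = (1−ρ)ρ^7/(1−ρ^8) = 0.114161
λ_eff = λ(1 − P_K) = 41.93·(1 − 0.114161) = 41.93·0.885839 = 37.1432 /hr

Final: 37.1432 /hr


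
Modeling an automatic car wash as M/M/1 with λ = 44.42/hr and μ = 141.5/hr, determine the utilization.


ρ = λ/μ = 44.42/141.5 = 0.3139

Final: 0.3139


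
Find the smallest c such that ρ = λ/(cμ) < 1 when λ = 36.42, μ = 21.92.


Stability requires cμ > λ ⇔ c > λ/μ.
λ/μ = 36.42/21.92 = 1.6615
Minimum integer c = ⌊1.6615⌋ + 1 = 2
Check: 2·21.92 = 43.84 > 36.42, while 1·21.92 = 21.92 ≤ 36.42

Final: 2 servers


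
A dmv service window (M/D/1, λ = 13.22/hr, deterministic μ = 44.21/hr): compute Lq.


ρ = 13.22/44.21 = 0.2990
M/D/1: Lq = ρ²/(2(1−ρ)) = 0.08942/(2·0.7010) = 0.06378

Final: 0.06378


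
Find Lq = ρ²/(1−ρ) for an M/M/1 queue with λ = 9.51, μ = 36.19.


ρ = 9.51/36.19 = 0.2628
Lq = ρ²/(1−ρ) = 0.06905/0.7372 = 0.09367

Final: 0.09367


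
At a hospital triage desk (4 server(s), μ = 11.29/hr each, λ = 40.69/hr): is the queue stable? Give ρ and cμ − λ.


Total capacity cμ = 4·11.29 = 45.16/hr
ρ = λ/(cμ) = 40.69/45.16 = 0.9010
Stable ⇔ ρ < 1: YES
Spare capacity = cμ − λ = 45.16 − 40.69 = 4.47/hr

Final: ρ = 0.9010; stable; margin = 4.47/hr


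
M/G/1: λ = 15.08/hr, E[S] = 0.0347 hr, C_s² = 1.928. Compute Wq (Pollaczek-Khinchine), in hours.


ρ = λ·E[S] = 15.08·0.0347 = 0.5233
E[S²] = E[S]²(1+C_s²) = 0.0347²·(1+1.928) = 0.003526
Wq = λ·E[S²]/(2(1−ρ)) = 15.08·0.003526/(2·0.4767) = 0.05576 hr

Final: 0.05576 hr


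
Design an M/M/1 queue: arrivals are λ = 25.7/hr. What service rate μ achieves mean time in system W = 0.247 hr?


W = 1/(μ−λ) ⇒ μ − λ = 1/W = 1/0.247 = 4.0486
μ = λ + 1/W = 25.7 + 4.0486 = 29.7486 per hr

Final: 29.7486 /hr


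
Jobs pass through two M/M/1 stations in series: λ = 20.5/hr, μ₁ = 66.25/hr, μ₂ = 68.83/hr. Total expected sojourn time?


Each node sees arrival rate λ = 20.5/hr (tandem ⇒ throughput preserved).
W₁ = 1/(μ₁−λ) = 1/(66.25−20.5) = 0.02186 hr
W₂ = 1/(μ₂−λ) = 1/(68.83−20.5) = 0.02069 hr
W_total = W₁ + W₂ = 0.02186 + 0.02069 = 0.04255 hr

Final: 0.04255 hr


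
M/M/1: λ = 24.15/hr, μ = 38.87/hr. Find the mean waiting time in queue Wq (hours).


ρ = 24.15/38.87 = 0.6213
Wq = ρ/(μ−λ) = 0.6213/(38.87 − 24.15) = 0.6213/14.72 = 0.04221 hr

Final: 0.04221 hr


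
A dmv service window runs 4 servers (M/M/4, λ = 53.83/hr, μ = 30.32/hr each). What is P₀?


a = λ/μ = 53.83/30.32 = 1.7754; ρ = a/c = 0.4438
Σ_{k=0}^{3} a^k/k! (terms k=0..3) = 1.00000 + 1.77540 + 1.57602 + 0.93268 = 5.28409
Tail: a^4/(4!(1−ρ)) = 9.93529/(24·0.5562) = 0.74435
P₀ = 1/(5.28409 + 0.74435) = 1/6.02844 = 0.165880

Final: 0.165880


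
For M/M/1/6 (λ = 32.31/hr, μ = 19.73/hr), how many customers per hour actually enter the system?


ρ = 1.6376; P_K = (1−ρ)ρ^6/(1−ρ^7) = 0.402084
λ_eff = λ(1 − P_K) = 32.31·(1 − 0.402084) = 32.31·0.597916 = 19.3187 /hr

Final: 19.3187 /hr


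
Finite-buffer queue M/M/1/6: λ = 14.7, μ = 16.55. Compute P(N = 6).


ρ = λ/μ = 14.7/16.55 = 0.8882
P_K = (1−ρ)ρ^K/(1−ρ^(K+1)) = (0.1118·0.491039)/(1 − 0.436149)
= 0.054890/0.563851 = 0.097348

Final: 0.097348


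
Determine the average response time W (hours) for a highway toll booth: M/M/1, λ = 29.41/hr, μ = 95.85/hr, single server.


W = 1/(μ−λ) = 1/(95.85 − 29.41) = 1/66.44 = 0.01505 hr

Final: 0.01505 hr


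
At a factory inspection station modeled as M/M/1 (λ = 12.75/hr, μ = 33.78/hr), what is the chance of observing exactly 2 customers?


ρ = 12.75/33.78 = 0.3774
P_n = (1−ρ)·ρ^n = (1 − 0.3774)·0.3774^2 = 0.6226·0.142463 = 0.088691

Final: 0.088691


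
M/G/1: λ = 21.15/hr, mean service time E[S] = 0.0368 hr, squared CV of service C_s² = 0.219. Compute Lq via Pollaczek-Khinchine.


ρ = λ·E[S] = 21.15·0.0368 = 0.7783
Lq = ρ²(1+C_s²)/(2(1−ρ)) = 0.6058·(1+0.219)/(2·0.2217)
= 0.6058·1.2190/0.4434 = 1.66557

Final: 1.66557


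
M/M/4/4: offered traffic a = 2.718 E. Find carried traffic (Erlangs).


B(4,2.718) = 0.174488 (Erlang-B)
Carried load = a(1 − B) = 2.718·(1 − 0.174488) = 2.718·0.825512 = 2.2437 E

Final: 2.2437 Erlangs


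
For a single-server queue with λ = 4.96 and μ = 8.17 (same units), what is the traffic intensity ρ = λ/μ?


ρ = λ/μ = 4.96/8.17 = 0.6071

Final: 0.6071


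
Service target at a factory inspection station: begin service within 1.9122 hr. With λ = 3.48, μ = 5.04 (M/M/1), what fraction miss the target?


ρ = 3.48/5.04 = 0.6905
P(Wq > t) = ρ·e^{−(μ−λ)t} = 0.6905·e^{−2.9830}
= 0.6905·0.050639 = 0.034965

Final: 0.034965


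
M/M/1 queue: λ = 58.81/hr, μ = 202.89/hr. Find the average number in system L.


ρ = λ/μ = 58.81/202.89 = 0.2899
L = ρ/(1−ρ) = 0.2899/(1 − 0.2899) = 0.2899/0.7101 = 0.4082

Final: 0.4082


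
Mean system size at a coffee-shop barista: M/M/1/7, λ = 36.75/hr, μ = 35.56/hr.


ρ = 36.75/35.56 = 1.0335
L = ρ[1 − (K+1)ρ^K + Kρ^(K+1)] / [(1−ρ)(1−ρ^(K+1))]
Numerator: 1.0335·(1 − 8·1.259126 + 7·1.301262) = 0.037026
Denominator: (-0.03346)·(-0.301262) = 0.010082
L = 0.037026/0.010082 = 3.6726

Final: 3.6726


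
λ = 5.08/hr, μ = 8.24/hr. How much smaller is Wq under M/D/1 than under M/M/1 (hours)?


ρ = 5.08/8.24 = 0.6165
Wq(M/M/1) = ρ/(μ−λ) = 0.6165/3.16 = 0.19510 hr
Wq(M/D/1) = ρ/(2(μ−λ)) = 0.09755 hr
Savings = 0.19510 − 0.09755 = 0.09755 hr

Final: 0.09755 hr


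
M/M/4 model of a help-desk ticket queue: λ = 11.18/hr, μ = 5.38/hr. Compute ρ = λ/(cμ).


ρ = λ/(cμ) = 11.18/(4·5.38) = 11.18/21.52 = 0.5195

Final: 0.5195


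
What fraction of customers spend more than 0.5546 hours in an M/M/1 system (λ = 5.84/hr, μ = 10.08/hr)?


W ~ Exponential(μ−λ) for M/M/1.
μ − λ = 10.08 − 5.84 = 4.2400
P(W > t) = e^{−(μ−λ)t} = e^{−2.3515} = 0.095226

Final: 0.095226


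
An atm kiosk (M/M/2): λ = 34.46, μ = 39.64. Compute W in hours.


a = 0.8693; ρ = 0.4347; P₀ = 0.394057
Lq = P₀·a^c·ρ/(c!(1−ρ)²) = 0.20250
Wq = Lq/λ = 0.20250/34.46 = 0.005876 hr
W = Wq + 1/μ = 0.005876 + 0.02523 = 0.03110 hr

Final: 0.03110 hr


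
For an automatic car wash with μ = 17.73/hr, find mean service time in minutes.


Mean service time = 1/μ = 1/17.73 hour = 0.05640 hour
In minutes: 0.05640 × 60 = 3.3841 min

Final: 3.3841 min


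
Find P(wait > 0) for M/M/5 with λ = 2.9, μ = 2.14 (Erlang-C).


a = λ/μ = 1.3551; ρ = a/5 = 0.2710
P₀ = 0.257674 (from M/M/c formula)
C(c,a) = [a^c/(c!(1−ρ))]·P₀ = [4.57005/(120·0.7290)]·0.257674
= 0.05224·0.257674 = 0.013462

Final: 0.013462


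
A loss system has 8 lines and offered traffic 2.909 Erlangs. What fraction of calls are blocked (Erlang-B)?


B(c,a) = (a^c/c!) / Σ_{k=0}^{c} a^k/k!
a^8/8! = 0.127183
Σ terms (k=0..8): 1.00000 + 2.90900 + 4.23114 + 4.10280 + 2.98376 + 1.73595 + 0.84165 + 0.34976 + 0.12718 = 18.281239
B = 0.127183/18.281239 = 0.006957

Final: 0.006957


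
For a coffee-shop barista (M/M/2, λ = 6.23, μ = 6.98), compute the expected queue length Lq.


a = λ/μ = 0.8926; ρ = a/2 = 0.4463
P₀ = 0.382863
Lq = P₀·a^c·ρ / (c!·(1−ρ)²) = 0.382863·0.79665·0.4463/(2·0.30661)
= 0.22197

Final: 0.22197


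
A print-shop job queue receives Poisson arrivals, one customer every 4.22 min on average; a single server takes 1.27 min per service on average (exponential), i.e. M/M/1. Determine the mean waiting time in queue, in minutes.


λ = 60/4.22 = 14.2180 /hr
μ = 60/1.27 = 47.2441 /hr
ρ = λ/μ = 14.2180/47.2441 = 0.3009
Wq = ρ/(μ−λ) = 0.3009/(47.2441−14.2180) = 0.009112 hr
In minutes: 0.009112·60 = 0.5467 min

Final: 0.5467 min


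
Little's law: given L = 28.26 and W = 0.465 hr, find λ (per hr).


λ = L/W = 28.26/0.465 = 60.7742 /hr

Final: 60.7742 /hr


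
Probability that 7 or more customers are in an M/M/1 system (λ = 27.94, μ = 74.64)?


ρ = 27.94/74.64 = 0.3743
P(N ≥ n) = ρ^n = 0.3743^7 = 0.001030

Final: 0.001030


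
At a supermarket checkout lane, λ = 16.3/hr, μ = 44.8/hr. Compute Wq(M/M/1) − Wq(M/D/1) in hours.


ρ = 16.3/44.8 = 0.3638
Wq(M/M/1) = ρ/(μ−λ) = 0.3638/28.50 = 0.01277 hr
Wq(M/D/1) = ρ/(2(μ−λ)) = 0.006383 hr
Savings = 0.01277 − 0.006383 = 0.006383 hr

Final: 0.006383 hr


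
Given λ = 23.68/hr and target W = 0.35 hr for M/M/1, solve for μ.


W = 1/(μ−λ) ⇒ μ − λ = 1/W = 1/0.35 = 2.8571
μ = λ + 1/W = 23.68 + 2.8571 = 26.5371 per hr

Final: 26.5371 /hr


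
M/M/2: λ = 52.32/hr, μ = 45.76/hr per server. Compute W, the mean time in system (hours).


a = 1.1434; ρ = 0.5717; P₀ = 0.272525
Lq = P₀·a^c·ρ/(c!(1−ρ)²) = 0.55507
Wq = Lq/λ = 0.55507/52.32 = 0.01061 hr
W = Wq + 1/μ = 0.01061 + 0.02185 = 0.03246 hr

Final: 0.03246 hr


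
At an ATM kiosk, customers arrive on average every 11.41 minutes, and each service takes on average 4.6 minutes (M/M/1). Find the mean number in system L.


λ = 60/11.41 = 5.2585 /hr
μ = 60/4.6 = 13.0435 /hr
ρ = λ/μ = 5.2585/13.0435 = 0.4032
L = ρ/(1−ρ) = 0.4032/0.5968 = 0.6755

Final: 0.6755


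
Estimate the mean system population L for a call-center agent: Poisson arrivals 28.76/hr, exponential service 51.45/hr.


ρ = λ/μ = 28.76/51.45 = 0.5590
L = ρ/(1−ρ) = 0.5590/(1 − 0.5590) = 0.5590/0.4410 = 1.2675

Final: 1.2675


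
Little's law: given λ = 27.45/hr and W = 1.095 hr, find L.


L = λW = 27.45·1.095 = 30.0577

Final: 30.0577


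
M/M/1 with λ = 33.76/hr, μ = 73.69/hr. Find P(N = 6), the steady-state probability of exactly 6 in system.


ρ = 33.76/73.69 = 0.4581
P_n = (1−ρ)·ρ^n = (1 − 0.4581)·0.4581^6 = 0.5419·0.009246 = 0.005010

Final: 0.005010


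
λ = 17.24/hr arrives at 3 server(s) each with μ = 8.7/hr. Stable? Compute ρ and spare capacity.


Total capacity cμ = 3·8.7 = 26.10/hr
ρ = λ/(cμ) = 17.24/26.10 = 0.6605
Stable ⇔ ρ < 1: YES
Spare capacity = cμ − λ = 26.10 − 17.24 = 8.86/hr

Final: ρ = 0.6605; stable; margin = 8.86/hr


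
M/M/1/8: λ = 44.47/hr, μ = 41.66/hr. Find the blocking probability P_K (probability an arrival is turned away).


ρ = λ/μ = 44.47/41.66 = 1.0675
P_K = (1−ρ)ρ^K/(1−ρ^(K+1)) = (-0.06745·1.685710)/(1 − 1.799413)
= -0.113702/-0.799413 = 0.142233

Final: 0.142233


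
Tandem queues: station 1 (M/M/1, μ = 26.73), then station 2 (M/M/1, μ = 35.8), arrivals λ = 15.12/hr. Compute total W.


Each node sees arrival rate λ = 15.12/hr (tandem ⇒ throughput preserved).
W₁ = 1/(μ₁−λ) = 1/(26.73−15.12) = 0.08613 hr
W₂ = 1/(μ₂−λ) = 1/(35.8−15.12) = 0.04836 hr
W_total = W₁ + W₂ = 0.08613 + 0.04836 = 0.13449 hr

Final: 0.13449 hr


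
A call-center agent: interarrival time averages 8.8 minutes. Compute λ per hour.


λ = 1/(interarrival time) in consistent units.
1 hour = 60 min, so λ = 60/8.8 = 6.8182 per hour

Final: 6.8182 /hr


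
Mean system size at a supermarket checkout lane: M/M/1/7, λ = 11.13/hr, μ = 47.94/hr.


ρ = 11.13/47.94 = 0.2322
L = ρ[1 − (K+1)ρ^K + Kρ^(K+1)] / [(1−ρ)(1−ρ^(K+1))]
Numerator: 0.2322·(1 − 8·0.00003636 + 7·0.000008441) = 0.232111
Denominator: (0.7678)·(0.999992) = 0.767828
L = 0.232111/0.767828 = 0.3023

Final: 0.3023


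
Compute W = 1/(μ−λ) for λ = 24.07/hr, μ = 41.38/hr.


W = 1/(μ−λ) = 1/(41.38 − 24.07) = 1/17.31 = 0.05777 hr

Final: 0.05777 hr


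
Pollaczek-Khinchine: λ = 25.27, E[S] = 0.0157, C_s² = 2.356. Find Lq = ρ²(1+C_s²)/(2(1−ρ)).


ρ = λ·E[S] = 25.27·0.0157 = 0.3967
Lq = ρ²(1+C_s²)/(2(1−ρ)) = 0.1574·(1+2.356)/(2·0.6033)
= 0.1574·3.3560/1.2065 = 0.43782

Final: 0.43782


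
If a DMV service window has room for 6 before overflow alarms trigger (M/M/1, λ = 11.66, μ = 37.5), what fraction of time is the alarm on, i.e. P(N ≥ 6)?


ρ = 11.66/37.5 = 0.3109
P(N ≥ n) = ρ^n = 0.3109^6 = 0.0009037

Final: 0.0009037


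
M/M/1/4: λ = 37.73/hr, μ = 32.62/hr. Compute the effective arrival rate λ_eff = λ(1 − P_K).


ρ = 1.1567; P_K = (1−ρ)ρ^4/(1−ρ^5) = 0.261987
λ_eff = λ(1 − P_K) = 37.73·(1 − 0.261987) = 37.73·0.738013 = 27.8452 /hr

Final: 27.8452 /hr


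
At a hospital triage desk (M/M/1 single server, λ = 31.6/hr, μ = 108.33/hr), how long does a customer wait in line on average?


ρ = 31.6/108.33 = 0.2917
Wq = ρ/(μ−λ) = 0.2917/(108.33 − 31.6) = 0.2917/76.73 = 0.003802 hr

Final: 0.003802 hr


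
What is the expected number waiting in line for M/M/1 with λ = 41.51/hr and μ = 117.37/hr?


ρ = 41.51/117.37 = 0.3537
Lq = ρ²/(1−ρ) = 0.1251/0.6463 = 0.1935

Final: 0.1935


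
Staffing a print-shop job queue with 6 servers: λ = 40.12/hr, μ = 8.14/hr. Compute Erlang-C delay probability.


a = λ/μ = 4.9287; ρ = a/6 = 0.8215
P₀ = 0.005041 (from M/M/c formula)
C(c,a) = [a^c/(c!(1−ρ))]·P₀ = [14335.70702/(720·0.1785)]·0.005041
= 111.51821·0.005041 = 0.562157

Final: 0.562157


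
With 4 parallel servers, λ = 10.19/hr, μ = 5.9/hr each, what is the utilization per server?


ρ = λ/(cμ) = 10.19/(4·5.9) = 10.19/23.60 = 0.4318

Final: 0.4318


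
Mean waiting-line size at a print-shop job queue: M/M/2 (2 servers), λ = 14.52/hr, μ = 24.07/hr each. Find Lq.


a = λ/μ = 0.6032; ρ = a/2 = 0.3016
P₀ = 0.536546
Lq = P₀·a^c·ρ / (c!·(1−ρ)²) = 0.536546·0.36390·0.3016/(2·0.48773)
= 0.06037

Final: 0.06037


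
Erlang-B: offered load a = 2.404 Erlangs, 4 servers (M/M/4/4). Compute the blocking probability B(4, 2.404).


B(c,a) = (a^c/c!) / Σ_{k=0}^{c} a^k/k!
a^4/4! = 1.391639
Σ terms (k=0..4): 1.00000 + 2.40400 + 2.88961 + 2.31554 + 1.39164 = 10.000786
B = 1.391639/10.000786 = 0.139153

Final: 0.139153


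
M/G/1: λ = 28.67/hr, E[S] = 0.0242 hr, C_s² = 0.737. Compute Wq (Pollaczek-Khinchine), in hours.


ρ = λ·E[S] = 28.67·0.0242 = 0.6938
E[S²] = E[S]²(1+C_s²) = 0.0242²·(1+0.737) = 0.001017
Wq = λ·E[S²]/(2(1−ρ)) = 28.67·0.001017/(2·0.3062) = 0.04763 hr

Final: 0.04763 hr


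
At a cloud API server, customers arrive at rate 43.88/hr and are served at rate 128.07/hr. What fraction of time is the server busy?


ρ = λ/μ = 43.88/128.07 = 0.3426

Final: 0.3426


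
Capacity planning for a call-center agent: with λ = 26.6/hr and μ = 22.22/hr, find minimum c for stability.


Stability requires cμ > λ ⇔ c > λ/μ.
λ/μ = 26.6/22.22 = 1.1971
Minimum integer c = ⌊1.1971⌋ + 1 = 2
Check: 2·22.22 = 44.44 > 26.6, while 1·22.22 = 22.22 ≤ 26.6

Final: 2 servers


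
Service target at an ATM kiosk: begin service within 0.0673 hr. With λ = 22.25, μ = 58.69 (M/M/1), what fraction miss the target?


ρ = 22.25/58.69 = 0.3791
P(Wq > t) = ρ·e^{−(μ−λ)t} = 0.3791·e^{−2.4524}
= 0.3791·0.086086 = 0.032636

Final: 0.032636


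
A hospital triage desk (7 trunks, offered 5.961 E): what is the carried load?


B(7,5.961) = 0.182516 (Erlang-B)
Carried load = a(1 − B) = 5.961·(1 − 0.182516) = 5.961·0.817484 = 4.8730 E

Final: 4.8730 Erlangs


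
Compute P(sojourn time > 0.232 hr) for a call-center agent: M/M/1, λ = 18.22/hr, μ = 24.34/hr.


W ~ Exponential(μ−λ) for M/M/1.
μ − λ = 24.34 − 18.22 = 6.1200
P(W > t) = e^{−(μ−λ)t} = e^{−1.4198} = 0.241753

Final: 0.241753


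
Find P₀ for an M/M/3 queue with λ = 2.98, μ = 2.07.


a = λ/μ = 2.98/2.07 = 1.4396; ρ = a/c = 0.4799
Σ_{k=0}^{2} a^k/k! (terms k=0..2) = 1.00000 + 1.43961 + 1.03624 = 3.47586
Tail: a^3/(3!(1−ρ)) = 2.98358/(6·0.5201) = 0.95604
P₀ = 1/(3.47586 + 0.95604) = 1/4.43190 = 0.225637

Final: 0.225637


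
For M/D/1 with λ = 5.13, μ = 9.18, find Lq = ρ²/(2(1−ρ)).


ρ = 5.13/9.18 = 0.5588
M/D/1: Lq = ρ²/(2(1−ρ)) = 0.3123/(2·0.4412) = 0.35392

Final: 0.35392


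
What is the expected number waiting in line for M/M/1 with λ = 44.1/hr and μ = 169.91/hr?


ρ = 44.1/169.91 = 0.2595
Lq = ρ²/(1−ρ) = 0.06737/0.7405 = 0.09098

Final: 0.09098


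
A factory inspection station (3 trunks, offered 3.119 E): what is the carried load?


B(3,3.119) = 0.360184 (Erlang-B)
Carried load = a(1 − B) = 3.119·(1 − 0.360184) = 3.119·0.639816 = 1.9956 E

Final: 1.9956 Erlangs


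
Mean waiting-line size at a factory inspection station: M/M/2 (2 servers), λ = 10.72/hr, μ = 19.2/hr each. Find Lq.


a = λ/μ = 0.5583; ρ = a/2 = 0.2792
P₀ = 0.563518
Lq = P₀·a^c·ρ / (c!·(1−ρ)²) = 0.563518·0.31174·0.2792/(2·0.51960)
= 0.04719

Final: 0.04719


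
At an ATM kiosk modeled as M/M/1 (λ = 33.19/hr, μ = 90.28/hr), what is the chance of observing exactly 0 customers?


ρ = 33.19/90.28 = 0.3676
P_n = (1−ρ)·ρ^n = (1 − 0.3676)·0.3676^0 = 0.6324·1.000000 = 0.632366

Final: 0.632366


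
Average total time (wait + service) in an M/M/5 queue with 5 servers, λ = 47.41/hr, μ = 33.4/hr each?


a = 1.4195; ρ = 0.2839; P₀ = 0.241559
Lq = P₀·a^c·ρ/(c!(1−ρ)²) = 0.006422
Wq = Lq/λ = 0.006422/47.41 = 0.0001355 hr
W = Wq + 1/μ = 0.0001355 + 0.02994 = 0.03008 hr

Final: 0.03008 hr


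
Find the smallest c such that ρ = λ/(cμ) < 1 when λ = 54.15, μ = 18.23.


Stability requires cμ > λ ⇔ c > λ/μ.
λ/μ = 54.15/18.23 = 2.9704
Minimum integer c = ⌊2.9704⌋ + 1 = 3
Check: 3·18.23 = 54.69 > 54.15, while 2·18.23 = 36.46 ≤ 54.15

Final: 3 servers


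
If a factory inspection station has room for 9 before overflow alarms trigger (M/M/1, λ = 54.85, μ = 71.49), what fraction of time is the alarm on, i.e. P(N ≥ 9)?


ρ = 54.85/71.49 = 0.7672
P(N ≥ n) = ρ^n = 0.7672^9 = 0.092126

Final: 0.092126


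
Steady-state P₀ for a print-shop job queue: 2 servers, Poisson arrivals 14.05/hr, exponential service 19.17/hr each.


a = λ/μ = 14.05/19.17 = 0.7329; ρ = a/c = 0.3665
Σ_{k=0}^{1} a^k/k! (terms k=0..1) = 1.00000 + 0.73292 = 1.73292
Tail: a^2/(2!(1−ρ)) = 0.53717/(2·0.6335) = 0.42394
P₀ = 1/(1.73292 + 0.42394) = 1/2.15685 = 0.463638

Final: 0.463638


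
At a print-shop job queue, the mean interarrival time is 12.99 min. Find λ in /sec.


λ = 1/(interarrival time) in consistent units.
1 second = 0.0166667 min, so λ = 0.0166667/12.99 = 0.001283 per second

Final: 0.001283 /sec


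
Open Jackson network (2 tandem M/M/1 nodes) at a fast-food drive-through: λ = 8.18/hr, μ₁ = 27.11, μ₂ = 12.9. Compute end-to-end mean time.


Each node sees arrival rate λ = 8.18/hr (tandem ⇒ throughput preserved).
W₁ = 1/(μ₁−λ) = 1/(27.11−8.18) = 0.05283 hr
W₂ = 1/(μ₂−λ) = 1/(12.9−8.18) = 0.21186 hr
W_total = W₁ + W₂ = 0.05283 + 0.21186 = 0.26469 hr

Final: 0.26469 hr


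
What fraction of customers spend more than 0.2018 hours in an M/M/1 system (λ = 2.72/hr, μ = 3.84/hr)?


W ~ Exponential(μ−λ) for M/M/1.
μ − λ = 3.84 − 2.72 = 1.1200
P(W > t) = e^{−(μ−λ)t} = e^{−0.2260} = 0.797705

Final: 0.797705


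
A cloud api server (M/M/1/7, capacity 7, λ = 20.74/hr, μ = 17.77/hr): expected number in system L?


ρ = 20.74/17.77 = 1.1671
L = ρ[1 − (K+1)ρ^K + Kρ^(K+1)] / [(1−ρ)(1−ρ^(K+1))]
Numerator: 1.1671·(1 − 8·2.950185 + 7·3.443266) = 1.752316
Denominator: (-0.1671)·(-2.443266) = 0.408357
L = 1.752316/0.408357 = 4.2911

Final: 4.2911


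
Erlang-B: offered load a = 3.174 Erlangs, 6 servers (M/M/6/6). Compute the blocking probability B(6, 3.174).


B(c,a) = (a^c/c!) / Σ_{k=0}^{c} a^k/k!
a^6/6! = 1.420068
Σ terms (k=0..6): 1.00000 + 3.17400 + 5.03714 + 5.32929 + 4.22879 + 2.68444 + 1.42007 = 22.873729
B = 1.420068/22.873729 = 0.062083

Final: 0.062083


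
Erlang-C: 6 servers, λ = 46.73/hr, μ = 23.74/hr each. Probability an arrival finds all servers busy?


a = λ/μ = 1.9684; ρ = a/6 = 0.3281
P₀ = 0.139492 (from M/M/c formula)
C(c,a) = [a^c/(c!(1−ρ))]·P₀ = [58.16884/(720·0.6719)]·0.139492
= 0.12024·0.139492 = 0.016772

Final: 0.016772


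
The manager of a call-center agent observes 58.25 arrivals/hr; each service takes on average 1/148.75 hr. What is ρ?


ρ = λ/μ = 58.25/148.75 = 0.3916

Final: 0.3916


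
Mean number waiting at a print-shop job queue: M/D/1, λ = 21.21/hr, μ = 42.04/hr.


ρ = 21.21/42.04 = 0.5045
M/D/1: Lq = ρ²/(2(1−ρ)) = 0.2545/(2·0.4955) = 0.25686

Final: 0.25686


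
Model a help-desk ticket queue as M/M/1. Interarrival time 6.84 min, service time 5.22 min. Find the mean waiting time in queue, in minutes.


λ = 60/6.84 = 8.7719 /hr
μ = 60/5.22 = 11.4943 /hr
ρ = λ/μ = 8.7719/11.4943 = 0.7632
Wq = ρ/(μ−λ) = 0.7632/(11.4943−8.7719) = 0.28033 hr
In minutes: 0.28033·60 = 16.820 min

Final: 16.820 min


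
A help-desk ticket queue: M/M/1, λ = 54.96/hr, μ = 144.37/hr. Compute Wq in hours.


ρ = 54.96/144.37 = 0.3807
Wq = ρ/(μ−λ) = 0.3807/(144.37 − 54.96) = 0.3807/89.41 = 0.004258 hr

Final: 0.004258 hr


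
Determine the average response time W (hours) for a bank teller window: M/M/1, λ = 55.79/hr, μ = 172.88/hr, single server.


W = 1/(μ−λ) = 1/(172.88 − 55.79) = 1/117.09 = 0.008540 hr

Final: 0.008540 hr


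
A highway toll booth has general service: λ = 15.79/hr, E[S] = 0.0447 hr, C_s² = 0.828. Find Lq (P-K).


ρ = λ·E[S] = 15.79·0.0447 = 0.7058
Lq = ρ²(1+C_s²)/(2(1−ρ)) = 0.4982·(1+0.828)/(2·0.2942)
= 0.4982·1.8280/0.5884 = 1.54775

Final: 1.54775


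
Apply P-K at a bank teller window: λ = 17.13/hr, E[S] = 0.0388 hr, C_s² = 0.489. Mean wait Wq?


ρ = λ·E[S] = 17.13·0.0388 = 0.6646
E[S²] = E[S]²(1+C_s²) = 0.0388²·(1+0.489) = 0.002242
Wq = λ·E[S²]/(2(1−ρ)) = 17.13·0.002242/(2·0.3354) = 0.05725 hr

Final: 0.05725 hr


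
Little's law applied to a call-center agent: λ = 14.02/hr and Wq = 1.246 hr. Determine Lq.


Lq = λWq = 14.02·1.246 = 17.4689

Final: 17.4689


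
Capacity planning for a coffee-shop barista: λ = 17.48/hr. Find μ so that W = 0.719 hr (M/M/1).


W = 1/(μ−λ) ⇒ μ − λ = 1/W = 1/0.719 = 1.3908
μ = λ + 1/W = 17.48 + 1.3908 = 18.8708 per hr

Final: 18.8708 /hr


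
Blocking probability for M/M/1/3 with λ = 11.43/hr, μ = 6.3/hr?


ρ = λ/μ = 11.43/6.3 = 1.8143
P_K = (1−ρ)ρ^K/(1−ρ^(K+1)) = (-0.8143·5.971962)/(1 − 10.834846)
= -4.862883/-9.834846 = 0.494454

Final: 0.494454


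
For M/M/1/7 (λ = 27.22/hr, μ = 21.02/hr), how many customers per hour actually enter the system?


ρ = 1.2950; P_K = (1−ρ)ρ^7/(1−ρ^8) = 0.260748
λ_eff = λ(1 − P_K) = 27.22·(1 − 0.260748) = 27.22·0.739252 = 20.1224 /hr

Final: 20.1224 /hr


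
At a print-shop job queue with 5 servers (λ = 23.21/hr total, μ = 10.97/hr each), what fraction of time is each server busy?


ρ = λ/(cμ) = 23.21/(5·10.97) = 23.21/54.85 = 0.4232

Final: 0.4232


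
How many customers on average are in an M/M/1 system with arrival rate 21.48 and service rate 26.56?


ρ = λ/μ = 21.48/26.56 = 0.8087
L = ρ/(1−ρ) = 0.8087/(1 − 0.8087) = 0.8087/0.1913 = 4.2283

Final: 4.2283


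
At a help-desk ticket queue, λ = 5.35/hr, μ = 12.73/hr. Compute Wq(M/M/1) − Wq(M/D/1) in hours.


ρ = 5.35/12.73 = 0.4203
Wq(M/M/1) = ρ/(μ−λ) = 0.4203/7.38 = 0.05695 hr
Wq(M/D/1) = ρ/(2(μ−λ)) = 0.02847 hr
Savings = 0.05695 − 0.02847 = 0.02847 hr

Final: 0.02847 hr


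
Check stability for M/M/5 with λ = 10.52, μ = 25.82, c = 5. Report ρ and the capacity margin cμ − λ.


Total capacity cμ = 5·25.82 = 129.10/hr
ρ = λ/(cμ) = 10.52/129.10 = 0.08149
Stable ⇔ ρ < 1: YES
Spare capacity = cμ − λ = 129.10 − 10.52 = 118.58/hr

Final: ρ = 0.08149; stable; margin = 118.58/hr


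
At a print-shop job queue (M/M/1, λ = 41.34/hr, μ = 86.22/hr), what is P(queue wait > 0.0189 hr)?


ρ = 41.34/86.22 = 0.4795
P(Wq > t) = ρ·e^{−(μ−λ)t} = 0.4795·e^{−0.8482}
= 0.4795·0.428171 = 0.205296

Final: 0.205296


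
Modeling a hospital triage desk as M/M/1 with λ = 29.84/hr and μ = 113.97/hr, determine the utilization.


ρ = λ/μ = 29.84/113.97 = 0.2618

Final: 0.2618


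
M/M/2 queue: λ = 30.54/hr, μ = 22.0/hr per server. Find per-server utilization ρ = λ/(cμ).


ρ = λ/(cμ) = 30.54/(2·22.0) = 30.54/44.00 = 0.6941

Final: 0.6941


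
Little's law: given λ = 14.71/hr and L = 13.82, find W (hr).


W = L/λ = 13.82/14.71 = 0.9395 hr

Final: 0.9395 hr


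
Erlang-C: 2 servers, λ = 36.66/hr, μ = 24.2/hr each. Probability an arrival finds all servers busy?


a = λ/μ = 1.5149; ρ = a/2 = 0.7574
P₀ = 0.138020 (from M/M/c formula)
C(c,a) = [a^c/(c!(1−ρ))]·P₀ = [2.29485/(2·0.2426)]·0.138020
= 4.73044·0.138020 = 0.652896

Final: 0.652896


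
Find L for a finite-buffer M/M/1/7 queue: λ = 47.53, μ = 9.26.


ρ = 47.53/9.26 = 5.1328
L = ρ[1 − (K+1)ρ^K + Kρ^(K+1)] / [(1−ρ)(1−ρ^(K+1))]
Numerator: 5.1328·(1 − 8·93863.726731 + 7·481786.493687) = 13456208.249717
Denominator: (-4.1328)·(-481785.493687) = 1991137.240110
L = 13456208.249717/1991137.240110 = 6.7581

Final: 6.7581


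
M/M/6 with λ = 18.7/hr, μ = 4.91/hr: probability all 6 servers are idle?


a = λ/μ = 18.7/4.91 = 3.8086; ρ = a/c = 0.6348
Σ_{k=0}^{5} a^k/k! (terms k=0..5) = 1.00000 + 3.80855 + 7.25254 + 9.20723 + 8.76656 + 6.67758 = 36.71247
Tail: a^6/(6!(1−ρ)) = 3051.83245/(720·0.3652) = 11.60509
P₀ = 1/(36.71247 + 11.60509) = 1/48.31757 = 0.020696

Final: 0.020696


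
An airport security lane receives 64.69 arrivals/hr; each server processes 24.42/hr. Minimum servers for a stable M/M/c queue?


Stability requires cμ > λ ⇔ c > λ/μ.
λ/μ = 64.69/24.42 = 2.6491
Minimum integer c = ⌊2.6491⌋ + 1 = 3
Check: 3·24.42 = 73.26 > 64.69, while 2·24.42 = 48.84 ≤ 64.69

Final: 3 servers


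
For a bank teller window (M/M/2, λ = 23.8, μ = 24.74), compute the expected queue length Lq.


a = λ/μ = 0.9620; ρ = a/2 = 0.4810
P₀ = 0.350437
Lq = P₀·a^c·ρ / (c!·(1−ρ)²) = 0.350437·0.92545·0.4810/(2·0.26936)
= 0.28957

Final: 0.28957


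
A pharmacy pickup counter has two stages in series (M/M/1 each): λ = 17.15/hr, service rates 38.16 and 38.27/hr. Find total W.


Each node sees arrival rate λ = 17.15/hr (tandem ⇒ throughput preserved).
W₁ = 1/(μ₁−λ) = 1/(38.16−17.15) = 0.04760 hr
W₂ = 1/(μ₂−λ) = 1/(38.27−17.15) = 0.04735 hr
W_total = W₁ + W₂ = 0.04760 + 0.04735 = 0.09494 hr

Final: 0.09494 hr


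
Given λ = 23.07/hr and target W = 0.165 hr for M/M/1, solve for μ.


W = 1/(μ−λ) ⇒ μ − λ = 1/W = 1/0.165 = 6.0606
μ = λ + 1/W = 23.07 + 6.0606 = 29.1306 per hr

Final: 29.1306 /hr


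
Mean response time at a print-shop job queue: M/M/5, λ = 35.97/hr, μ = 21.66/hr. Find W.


a = 1.6607; ρ = 0.3321; P₀ = 0.189489
Lq = P₀·a^c·ρ/(c!(1−ρ)²) = 0.01485
Wq = Lq/λ = 0.01485/35.97 = 0.0004129 hr
W = Wq + 1/μ = 0.0004129 + 0.04617 = 0.04658 hr

Final: 0.04658 hr


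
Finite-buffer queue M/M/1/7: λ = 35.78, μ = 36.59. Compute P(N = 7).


ρ = λ/μ = 35.78/36.59 = 0.9779
P_K = (1−ρ)ρ^K/(1−ρ^(K+1)) = (0.02214·0.854959)/(1 − 0.836033)
= 0.018926/0.163967 = 0.115428

Final: 0.115428


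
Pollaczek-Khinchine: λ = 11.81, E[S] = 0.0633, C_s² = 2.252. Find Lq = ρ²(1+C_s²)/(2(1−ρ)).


ρ = λ·E[S] = 11.81·0.0633 = 0.7476
Lq = ρ²(1+C_s²)/(2(1−ρ)) = 0.5589·(1+2.252)/(2·0.2524)
= 0.5589·3.2520/0.5049 = 3.59991

Final: 3.59991


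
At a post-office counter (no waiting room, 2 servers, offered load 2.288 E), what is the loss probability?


B(c,a) = (a^c/c!) / Σ_{k=0}^{c} a^k/k!
a^2/2! = 2.617472
Σ terms (k=0..2): 1.00000 + 2.28800 + 2.61747 = 5.905472
B = 2.617472/5.905472 = 0.443228

Final: 0.443228


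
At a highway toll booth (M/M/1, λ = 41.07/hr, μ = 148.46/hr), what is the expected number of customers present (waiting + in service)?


ρ = λ/μ = 41.07/148.46 = 0.2766
L = ρ/(1−ρ) = 0.2766/(1 − 0.2766) = 0.2766/0.7234 = 0.3824

Final: 0.3824


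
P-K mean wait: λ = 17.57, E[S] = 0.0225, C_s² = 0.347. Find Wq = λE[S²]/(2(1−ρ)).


ρ = λ·E[S] = 17.57·0.0225 = 0.3953
E[S²] = E[S]²(1+C_s²) = 0.0225²·(1+0.347) = 0.0006819
Wq = λ·E[S²]/(2(1−ρ)) = 17.57·0.0006819/(2·0.6047) = 0.009907 hr

Final: 0.009907 hr


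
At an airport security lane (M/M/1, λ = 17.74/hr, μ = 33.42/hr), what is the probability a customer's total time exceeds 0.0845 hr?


W ~ Exponential(μ−λ) for M/M/1.
μ − λ = 33.42 − 17.74 = 15.6800
P(W > t) = e^{−(μ−λ)t} = e^{−1.3250} = 0.265814

Final: 0.265814


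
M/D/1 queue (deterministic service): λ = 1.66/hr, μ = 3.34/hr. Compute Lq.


ρ = 1.66/3.34 = 0.4970
M/D/1: Lq = ρ²/(2(1−ρ)) = 0.2470/(2·0.5030) = 0.24554

Final: 0.24554


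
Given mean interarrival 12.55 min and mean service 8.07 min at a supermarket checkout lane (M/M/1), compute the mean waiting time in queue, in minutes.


λ = 60/12.55 = 4.7809 /hr
μ = 60/8.07 = 7.4349 /hr
ρ = λ/μ = 4.7809/7.4349 = 0.6430
Wq = ρ/(μ−λ) = 0.6430/(7.4349−4.7809) = 0.24228 hr
In minutes: 0.24228·60 = 14.537 min

Final: 14.537 min


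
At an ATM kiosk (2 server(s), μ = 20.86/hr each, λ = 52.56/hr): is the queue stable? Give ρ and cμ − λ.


Total capacity cμ = 2·20.86 = 41.72/hr
ρ = λ/(cμ) = 52.56/41.72 = 1.2598
Stable ⇔ ρ < 1: NO
Spare capacity = cμ − λ = 41.72 − 52.56 = -10.84/hr

Final: ρ = 1.2598; unstable; margin = -10.84/hr


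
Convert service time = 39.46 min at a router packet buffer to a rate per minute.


μ = 1/(service time) in consistent units.
1 minute = 1 min, so μ = 1/39.46 = 0.02534 per minute

Final: 0.02534 /min


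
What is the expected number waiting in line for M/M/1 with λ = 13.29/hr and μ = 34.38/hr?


ρ = 13.29/34.38 = 0.3866
Lq = ρ²/(1−ρ) = 0.1494/0.6134 = 0.2436

Final: 0.2436


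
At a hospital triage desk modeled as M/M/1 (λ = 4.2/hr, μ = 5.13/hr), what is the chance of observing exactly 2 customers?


ρ = 4.2/5.13 = 0.8187
P_n = (1−ρ)·ρ^n = (1 − 0.8187)·0.8187^2 = 0.1813·0.670292 = 0.121515

Final: 0.121515


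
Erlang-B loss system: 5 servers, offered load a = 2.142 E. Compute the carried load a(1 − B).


B(5,2.142) = 0.045126 (Erlang-B)
Carried load = a(1 − B) = 2.142·(1 − 0.045126) = 2.142·0.954874 = 2.0453 E

Final: 2.0453 Erlangs


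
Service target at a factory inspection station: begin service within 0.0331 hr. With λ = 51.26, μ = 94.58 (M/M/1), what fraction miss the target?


ρ = 51.26/94.58 = 0.5420
P(Wq > t) = ρ·e^{−(μ−λ)t} = 0.5420·e^{−1.4339}
= 0.5420·0.238379 = 0.129196

Final: 0.129196


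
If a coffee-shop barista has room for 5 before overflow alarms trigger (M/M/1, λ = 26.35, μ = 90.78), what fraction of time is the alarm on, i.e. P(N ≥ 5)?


ρ = 26.35/90.78 = 0.2903
P(N ≥ n) = ρ^n = 0.2903^5 = 0.002060

Final: 0.002060


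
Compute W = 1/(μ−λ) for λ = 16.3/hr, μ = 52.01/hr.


W = 1/(μ−λ) = 1/(52.01 − 16.3) = 1/35.71 = 0.02800 hr

Final: 0.02800 hr


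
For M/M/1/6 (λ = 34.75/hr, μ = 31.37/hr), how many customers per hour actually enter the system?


ρ = 1.1077; P_K = (1−ρ)ρ^6/(1−ρ^7) = 0.190181
λ_eff = λ(1 − P_K) = 34.75·(1 − 0.190181) = 34.75·0.809819 = 28.1412 /hr

Final: 28.1412 /hr


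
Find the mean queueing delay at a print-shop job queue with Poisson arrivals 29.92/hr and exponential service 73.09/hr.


ρ = 29.92/73.09 = 0.4094
Wq = ρ/(μ−λ) = 0.4094/(73.09 − 29.92) = 0.4094/43.17 = 0.009482 hr

Final: 0.009482 hr


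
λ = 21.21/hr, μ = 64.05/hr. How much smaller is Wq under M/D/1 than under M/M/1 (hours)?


ρ = 21.21/64.05 = 0.3311
Wq(M/M/1) = ρ/(μ−λ) = 0.3311/42.84 = 0.007730 hr
Wq(M/D/1) = ρ/(2(μ−λ)) = 0.003865 hr
Savings = 0.007730 − 0.003865 = 0.003865 hr

Final: 0.003865 hr


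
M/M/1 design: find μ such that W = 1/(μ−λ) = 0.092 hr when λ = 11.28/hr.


W = 1/(μ−λ) ⇒ μ − λ = 1/W = 1/0.092 = 10.8696
μ = λ + 1/W = 11.28 + 10.8696 = 22.1496 per hr

Final: 22.1496 /hr


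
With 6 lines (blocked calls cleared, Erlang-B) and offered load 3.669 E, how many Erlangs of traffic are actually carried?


B(6,3.669) = 0.093825 (Erlang-B)
Carried load = a(1 − B) = 3.669·(1 − 0.093825) = 3.669·0.906175 = 3.3248 E

Final: 3.3248 Erlangs


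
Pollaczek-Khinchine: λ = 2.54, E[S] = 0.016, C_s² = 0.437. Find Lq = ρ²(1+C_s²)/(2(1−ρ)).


ρ = λ·E[S] = 2.54·0.016 = 0.04064
Lq = ρ²(1+C_s²)/(2(1−ρ)) = 0.001652·(1+0.437)/(2·0.9594)
= 0.001652·1.4370/1.9187 = 0.001237

Final: 0.001237


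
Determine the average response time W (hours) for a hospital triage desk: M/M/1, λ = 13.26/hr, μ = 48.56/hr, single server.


W = 1/(μ−λ) = 1/(48.56 − 13.26) = 1/35.30 = 0.02833 hr

Final: 0.02833 hr


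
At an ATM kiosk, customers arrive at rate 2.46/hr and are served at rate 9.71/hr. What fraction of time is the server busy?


ρ = λ/μ = 2.46/9.71 = 0.2533

Final: 0.2533


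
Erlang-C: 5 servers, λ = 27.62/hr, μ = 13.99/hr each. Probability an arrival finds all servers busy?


a = λ/μ = 1.9743; ρ = a/5 = 0.3949
P₀ = 0.137899 (from M/M/c formula)
C(c,a) = [a^c/(c!(1−ρ))]·P₀ = [29.99368/(120·0.6051)]·0.137899
= 0.41304·0.137899 = 0.056957

Final: 0.056957


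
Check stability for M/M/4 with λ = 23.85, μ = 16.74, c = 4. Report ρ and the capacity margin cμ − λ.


Total capacity cμ = 4·16.74 = 66.96/hr
ρ = λ/(cμ) = 23.85/66.96 = 0.3562
Stable ⇔ ρ < 1: YES
Spare capacity = cμ − λ = 66.96 − 23.85 = 43.11/hr

Final: ρ = 0.3562; stable; margin = 43.11/hr


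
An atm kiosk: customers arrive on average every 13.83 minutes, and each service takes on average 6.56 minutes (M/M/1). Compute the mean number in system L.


λ = 60/13.83 = 4.3384 /hr
μ = 60/6.56 = 9.1463 /hr
ρ = λ/μ = 4.3384/9.1463 = 0.4743
L = ρ/(1−ρ) = 0.4743/0.5257 = 0.9023

Final: 0.9023


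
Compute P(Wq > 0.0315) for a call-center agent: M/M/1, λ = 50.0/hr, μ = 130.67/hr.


ρ = 50.0/130.67 = 0.3826
P(Wq > t) = ρ·e^{−(μ−λ)t} = 0.3826·e^{−2.5411}
= 0.3826·0.078779 = 0.030144

Final: 0.030144


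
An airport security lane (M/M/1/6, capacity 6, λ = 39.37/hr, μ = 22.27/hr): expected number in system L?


ρ = 39.37/22.27 = 1.7678
L = ρ[1 − (K+1)ρ^K + Kρ^(K+1)] / [(1−ρ)(1−ρ^(K+1))]
Numerator: 1.7678·(1 − 7·30.526090 + 6·53.965522) = 196.426601
Denominator: (-0.7678)·(-52.965522) = 40.669530
L = 196.426601/40.669530 = 4.8298

Final: 4.8298
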